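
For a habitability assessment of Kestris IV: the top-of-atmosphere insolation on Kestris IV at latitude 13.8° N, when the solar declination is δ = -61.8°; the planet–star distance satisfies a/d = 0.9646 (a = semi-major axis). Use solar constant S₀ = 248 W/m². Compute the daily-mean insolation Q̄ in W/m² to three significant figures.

cos H₀ = −tan(+13.8°) tan(-61.800°) = 0.4581, H₀ = 1.0950 rad.
Bracket: H₀ sin φ sin δ + cos φ cos δ sin H₀ = 1.0950×0.23853×-0.88130 + 0.97113×0.47255×0.88891 = -0.230187 + 0.407927 = 0.177740.
Inverse-square distance factor (a/d)² = 0.9646² = 0.930453.
Q̄ = (S₀/π) × 0.930453 × [bracket] = (248/π) × 0.930453 × 0.177740 = 13.06 W/m².

Q̄ ≈ 13.1 W/m²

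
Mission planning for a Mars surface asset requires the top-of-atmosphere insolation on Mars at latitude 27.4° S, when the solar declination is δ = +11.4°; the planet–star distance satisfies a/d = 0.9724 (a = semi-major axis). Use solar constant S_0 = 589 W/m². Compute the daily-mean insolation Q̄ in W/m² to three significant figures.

cos h₀ = −tan(-27.4°) tan(+11.400°) = 0.1045, h₀ = 1.4661 rad.
Bracket: h₀ sin ϕ sin δ + cos ϕ cos δ sin h₀ = 1.4661×-0.46020×0.19766 + 0.88782×0.98027×0.99452 = -0.133361 + 0.865534 = 0.732173.
Inverse-square distance factor (a/d)² = 0.9724² = 0.945562.
Q̄ = (S_0/π) × 0.945562 × [bracket] = (589/π) × 0.945562 × 0.732173 = 129.8 W/m².

Q̄ ≈ 130 W/m²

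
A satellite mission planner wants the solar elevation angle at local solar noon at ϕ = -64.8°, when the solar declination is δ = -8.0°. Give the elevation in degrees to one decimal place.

At local noon the hour angle is zero, so the zenith angle equals |ϕ − δ| = |-64.8° − (-8.000°)| = 56.800°.
Elevation = 90° − 56.800° = 33.2°.

33.2°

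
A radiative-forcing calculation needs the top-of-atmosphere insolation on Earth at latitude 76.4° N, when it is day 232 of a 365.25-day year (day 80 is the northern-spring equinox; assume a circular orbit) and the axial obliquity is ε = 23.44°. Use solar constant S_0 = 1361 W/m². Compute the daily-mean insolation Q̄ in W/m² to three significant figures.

Q̄ ≈ 270 W/m²

Solar longitude: L_s = 360° × (232 − 80)/365.25 = 149.815°.
sin δ = sin 23.44° × sin 149.815° = 0.20000, so δ = +11.537°.
cos h₀ = −tan(+76.4°) tan(+11.537°) = -0.8438, h₀ = 2.5751 rad.
Bracket: h₀ sin ϕ sin δ + cos ϕ cos δ sin h₀ = 2.5751×0.97196×0.20000 + 0.23514×0.97980×0.53671 = 0.500579 + 0.123653 = 0.624232.
Q̄ = (S_0/π) × [bracket] = (1361/π) × 0.624232 = 270.4 W/m².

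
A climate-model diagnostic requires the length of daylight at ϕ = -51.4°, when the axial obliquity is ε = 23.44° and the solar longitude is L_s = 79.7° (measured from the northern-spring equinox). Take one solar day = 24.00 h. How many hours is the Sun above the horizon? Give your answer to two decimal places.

Solar declination: sin δ = sin ε · sin L_s = sin 23.44° × sin 79.7° = 0.39138, so δ = +23.040°.
cos h₀ = −tan ϕ · tan δ = −tan(-51.4°) × tan(+23.040°) = 0.5328, so h₀ = 1.0089 rad = 57.81°.
Daylight = 2h₀/(2π) × 24.00 h = (1.0089/π) × 24.00 = 7.71 h.

7.71 h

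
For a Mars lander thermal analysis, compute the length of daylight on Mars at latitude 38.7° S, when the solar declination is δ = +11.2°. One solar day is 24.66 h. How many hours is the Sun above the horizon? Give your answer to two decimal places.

11.08 h

cos H₀ = −tan φ · tan δ = −tan(-38.7°) × tan(+11.200°) = 0.1586, so H₀ = 1.4115 rad = 80.87°.
Daylight = 2H₀/(2π) × 24.66 h = (1.4115/π) × 24.66 = 11.08 h.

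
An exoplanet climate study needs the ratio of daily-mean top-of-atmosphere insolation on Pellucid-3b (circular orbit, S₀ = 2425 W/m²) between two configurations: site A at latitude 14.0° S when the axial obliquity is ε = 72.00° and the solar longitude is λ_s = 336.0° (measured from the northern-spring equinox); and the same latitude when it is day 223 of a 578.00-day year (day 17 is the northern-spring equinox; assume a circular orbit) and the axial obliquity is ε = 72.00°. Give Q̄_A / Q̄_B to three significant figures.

— Configuration A (φ=-14.0°):
Solar declination: sin δ = sin ε · sin λ_s = sin 72.00° × sin 336.0° = -0.38683, so δ = -22.757°.
cos H₀ = −tan(-14.0°) tan(-22.757°) = -0.1046, H₀ = 1.6756 rad.
Bracket: H₀ sin φ sin δ + cos φ cos δ sin H₀ = 1.6756×-0.24192×-0.38683 + 0.97030×0.92215×0.99452 = 0.156806 + 0.889859 = 1.046665.
Q̄ = (S₀/π) × [bracket] = (2425/π) × 1.046665 = 807.92 W/m².
— Configuration B (φ=-14.0°):
Solar longitude: λ_s = 360° × (223 − 17)/578.00 = 128.304°.
sin δ = sin 72.00° × sin 128.304° = 0.74632, so δ = +48.273°.
cos H₀ = −tan(-14.0°) tan(+48.273°) = 0.2796, H₀ = 1.2874 rad.
Bracket: H₀ sin φ sin δ + cos φ cos δ sin H₀ = 1.2874×-0.24192×0.74632 + 0.97030×0.66559×0.96013 = -0.232440 + 0.620073 = 0.387633.
Q̄ = (S₀/π) × [bracket] = (2425/π) × 0.387633 = 299.21 W/m².
Ratio Q̄_A / Q̄_B = 807.92 / 299.21 = 2.700.

Q̄_A / Q̄_B ≈ 2.70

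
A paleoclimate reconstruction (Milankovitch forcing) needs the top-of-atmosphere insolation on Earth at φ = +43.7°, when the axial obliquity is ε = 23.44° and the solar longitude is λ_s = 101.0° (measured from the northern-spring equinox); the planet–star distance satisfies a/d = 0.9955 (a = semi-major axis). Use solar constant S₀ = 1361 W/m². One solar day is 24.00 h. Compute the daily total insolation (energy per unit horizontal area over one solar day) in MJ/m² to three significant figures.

42.5 MJ/m²

Solar declination: sin δ = sin ε · sin λ_s = sin 23.44° × sin 101.0° = 0.39048, so δ = +22.984°.
cos H₀ = −tan(+43.7°) tan(+22.984°) = -0.4053, H₀ = 1.9881 rad.
Bracket: H₀ sin φ sin δ + cos φ cos δ sin H₀ = 1.9881×0.69088×0.39048 + 0.72297×0.92061×0.91417 = 0.536339 + 0.608447 = 1.144786.
Inverse-square distance factor (a/d)² = 0.9955² = 0.991020.
Q̄ = (S₀/π) × 0.991020 × [bracket] = (1361/π) × 0.991020 × 1.144786 = 491.49 W/m².
Daily total = Q̄ × 24.00 h × 3600 s/h = 491.49 × 24.00 × 3600 / 10⁶ = 42.46 MJ/m².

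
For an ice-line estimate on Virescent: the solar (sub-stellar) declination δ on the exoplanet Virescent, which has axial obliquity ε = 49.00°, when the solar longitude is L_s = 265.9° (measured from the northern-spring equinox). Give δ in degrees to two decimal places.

sin δ = sin ε · sin L_s = sin 49.00° × sin 265.9° = -0.752778.
δ = arcsin(-0.752778) = -48.83°.

δ = -48.83°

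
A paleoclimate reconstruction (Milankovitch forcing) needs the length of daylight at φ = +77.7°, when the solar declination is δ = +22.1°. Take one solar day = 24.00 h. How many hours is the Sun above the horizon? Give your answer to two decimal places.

24.00 h

Sunrise equation: cos H₀ = −tan φ · tan δ = -1.8623 ≤ −1, so the Sun never sets (polar day) and H₀ = π.
Daylight = 2H₀/(2π) × 24.00 h = (3.1416/π) × 24.00 = 24.00 h.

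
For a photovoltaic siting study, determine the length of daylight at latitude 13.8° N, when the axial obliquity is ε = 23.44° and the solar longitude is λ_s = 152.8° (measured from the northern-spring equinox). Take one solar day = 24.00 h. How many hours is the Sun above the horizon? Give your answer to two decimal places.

Solar declination: sin δ = sin ε · sin λ_s = sin 23.44° × sin 152.8° = 0.18183, so δ = +10.476°.
cos H₀ = −tan φ · tan δ = −tan(+13.8°) × tan(+10.476°) = -0.0454, so H₀ = 1.6162 rad = 92.60°.
Daylight = 2H₀/(2π) × 24.00 h = (1.6162/π) × 24.00 = 12.35 h.

12.35 h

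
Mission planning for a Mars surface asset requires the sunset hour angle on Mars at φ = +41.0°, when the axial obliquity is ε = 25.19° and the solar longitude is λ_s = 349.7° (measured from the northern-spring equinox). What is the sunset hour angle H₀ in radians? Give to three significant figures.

H₀ = 1.50 rad

Solar declination: sin δ = sin ε · sin λ_s = sin 25.19° × sin 349.7° = -0.07610, so δ = -4.365°.
cos H₀ = −tan φ · tan δ = −tan(+41.0°) × tan(-4.365°) = 0.0663, so H₀ = 1.5044 rad = 86.20°.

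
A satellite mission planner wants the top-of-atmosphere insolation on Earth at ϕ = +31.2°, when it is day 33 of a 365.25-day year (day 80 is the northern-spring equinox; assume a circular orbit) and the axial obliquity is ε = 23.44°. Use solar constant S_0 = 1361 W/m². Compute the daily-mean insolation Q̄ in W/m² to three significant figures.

Q̄ ≈ 259 W/m²

Solar longitude: L_s = 360° × (33 − 80)/365.25 = -46.324°, i.e. -46.324° + 360° = 313.676°.
sin δ = sin 23.44° × sin 313.676° = -0.28771, so δ = -16.721°.
cos h₀ = −tan(+31.2°) tan(-16.721°) = 0.1819, h₀ = 1.3878 rad.
Bracket: h₀ sin ϕ sin δ + cos ϕ cos δ sin h₀ = 1.3878×0.51803×-0.28771 + 0.85536×0.95772×0.98331 = -0.206841 + 0.805523 = 0.598682.
Q̄ = (S_0/π) × [bracket] = (1361/π) × 0.598682 = 259.4 W/m².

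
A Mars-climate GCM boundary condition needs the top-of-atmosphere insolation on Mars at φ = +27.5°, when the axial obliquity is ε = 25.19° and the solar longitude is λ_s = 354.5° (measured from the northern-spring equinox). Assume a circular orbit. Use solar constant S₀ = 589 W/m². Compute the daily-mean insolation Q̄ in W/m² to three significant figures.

Q̄ ≈ 161 W/m²

Solar declination: sin δ = sin ε · sin λ_s = sin 25.19° × sin 354.5° = -0.04079, so δ = -2.338°.
cos H₀ = −tan(+27.5°) tan(-2.338°) = 0.0213, H₀ = 1.5495 rad.
Bracket: H₀ sin φ sin δ + cos φ cos δ sin H₀ = 1.5495×0.46175×-0.04079 + 0.88701×0.99917×0.99977 = -0.029184 + 0.886070 = 0.856886.
Q̄ = (S₀/π) × [bracket] = (589/π) × 0.856886 = 160.7 W/m².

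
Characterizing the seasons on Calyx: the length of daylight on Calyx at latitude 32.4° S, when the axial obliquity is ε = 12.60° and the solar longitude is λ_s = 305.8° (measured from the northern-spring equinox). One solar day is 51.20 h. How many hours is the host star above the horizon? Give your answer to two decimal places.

Solar declination: sin δ = sin ε · sin λ_s = sin 12.60° × sin 305.8° = -0.17693, so δ = -10.191°.
cos H₀ = −tan φ · tan δ = −tan(-32.4°) × tan(-10.191°) = -0.1141, so H₀ = 1.6851 rad = 96.55°.
Daylight = 2H₀/(2π) × 51.20 h = (1.6851/π) × 51.20 = 27.46 h.

27.46 h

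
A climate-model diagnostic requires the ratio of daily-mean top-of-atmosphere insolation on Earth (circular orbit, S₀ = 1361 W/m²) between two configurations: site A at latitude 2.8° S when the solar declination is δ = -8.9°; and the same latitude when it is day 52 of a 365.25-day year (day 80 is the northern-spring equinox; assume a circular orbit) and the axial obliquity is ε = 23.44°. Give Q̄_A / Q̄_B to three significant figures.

Q̄_A / Q̄_B ≈ 1.00

— Configuration A (φ=-2.8°):
cos H₀ = −tan(-2.8°) tan(-8.900°) = -0.0077, H₀ = 1.5785 rad.
Bracket: H₀ sin φ sin δ + cos φ cos δ sin H₀ = 1.5785×-0.04885×-0.15471 + 0.99881×0.98796×0.99997 = 0.011930 + 0.986755 = 0.998685.
Q̄ = (S₀/π) × [bracket] = (1361/π) × 0.998685 = 432.65 W/m².
— Configuration B (φ=-2.8°):
Solar longitude: λ_s = 360° × (52 − 80)/365.25 = -27.598°, i.e. -27.598° + 360° = 332.402°.
sin δ = sin 23.44° × sin 332.402° = -0.18428, so δ = -10.619°.
cos H₀ = −tan(-2.8°) tan(-10.619°) = -0.0092, H₀ = 1.5800 rad.
Bracket: H₀ sin φ sin δ + cos φ cos δ sin H₀ = 1.5800×-0.04885×-0.18428 + 0.99881×0.98287×0.99996 = 0.014223 + 0.981661 = 0.995884.
Q̄ = (S₀/π) × [bracket] = (1361/π) × 0.995884 = 431.44 W/m².
Ratio Q̄_A / Q̄_B = 432.65 / 431.44 = 1.003.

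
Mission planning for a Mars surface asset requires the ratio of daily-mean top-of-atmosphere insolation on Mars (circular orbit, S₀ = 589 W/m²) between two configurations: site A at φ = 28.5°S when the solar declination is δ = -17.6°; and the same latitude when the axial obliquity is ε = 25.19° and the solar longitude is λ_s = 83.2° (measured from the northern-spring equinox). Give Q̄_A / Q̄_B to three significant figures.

— Configuration A (φ=-28.5°):
cos H₀ = −tan(-28.5°) tan(-17.600°) = -0.1722, H₀ = 1.7439 rad.
Bracket: H₀ sin φ sin δ + cos φ cos δ sin H₀ = 1.7439×-0.47716×-0.30237 + 0.87882×0.95319×0.98506 = 0.251608 + 0.825167 = 1.076775.
Q̄ = (S₀/π) × [bracket] = (589/π) × 1.076775 = 201.88 W/m².
— Configuration B (φ=-28.5°):
Solar declination: sin δ = sin ε · sin λ_s = sin 25.19° × sin 83.2° = 0.42263, so δ = +25.001°.
cos H₀ = −tan(-28.5°) tan(+25.001°) = 0.2532, H₀ = 1.3148 rad.
Bracket: H₀ sin φ sin δ + cos φ cos δ sin H₀ = 1.3148×-0.47716×0.42263 + 0.87882×0.90630×0.96742 = -0.265145 + 0.770525 = 0.505380.
Q̄ = (S₀/π) × [bracket] = (589/π) × 0.505380 = 94.751 W/m².
Ratio Q̄_A / Q̄_B = 201.88 / 94.751 = 2.131.

Q̄_A / Q̄_B ≈ 2.13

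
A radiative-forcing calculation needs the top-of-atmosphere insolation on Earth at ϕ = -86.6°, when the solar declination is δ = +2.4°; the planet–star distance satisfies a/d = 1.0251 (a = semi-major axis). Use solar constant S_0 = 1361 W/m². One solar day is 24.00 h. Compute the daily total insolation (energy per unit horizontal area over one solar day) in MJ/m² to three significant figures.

0.357 MJ/m²

cos h₀ = −tan(-86.6°) tan(+2.400°) = 0.7055, h₀ = 0.7877 rad.
Bracket: h₀ sin ϕ sin δ + cos ϕ cos δ sin h₀ = 0.7877×-0.99824×0.04188 + 0.05931×0.99912×0.70874 = -0.032931 + 0.041998 = 0.009067.
Inverse-square distance factor (a/d)² = 1.0251² = 1.050830.
Q̄ = (S_0/π) × 1.050830 × [bracket] = (1361/π) × 1.050830 × 0.009067 = 4.1277 W/m².
Daily total = Q̄ × 24.00 h × 3600 s/h = 4.1277 × 24.00 × 3600 / 10⁶ = 0.3566 MJ/m².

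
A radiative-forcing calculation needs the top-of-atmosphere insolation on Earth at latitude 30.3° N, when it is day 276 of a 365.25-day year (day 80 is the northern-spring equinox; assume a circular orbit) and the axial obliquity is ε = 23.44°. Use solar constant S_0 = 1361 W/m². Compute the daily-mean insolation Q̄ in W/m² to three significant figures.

Solar longitude: L_s = 360° × (276 − 80)/365.25 = 193.183°.
sin δ = sin 23.44° × sin 193.183° = -0.09072, so δ = -5.205°.
cos h₀ = −tan(+30.3°) tan(-5.205°) = 0.0532, h₀ = 1.5175 rad.
Bracket: h₀ sin ϕ sin δ + cos ϕ cos δ sin h₀ = 1.5175×0.50453×-0.09072 + 0.86340×0.99588×0.99858 = -0.069457 + 0.858622 = 0.789165.
Q̄ = (S_0/π) × [bracket] = (1361/π) × 0.789165 = 341.9 W/m².

Q̄ ≈ 342 W/m²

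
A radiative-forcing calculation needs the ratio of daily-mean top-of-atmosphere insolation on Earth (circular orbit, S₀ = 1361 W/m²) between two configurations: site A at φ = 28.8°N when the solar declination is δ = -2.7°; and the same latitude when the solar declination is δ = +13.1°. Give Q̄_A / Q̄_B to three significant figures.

Q̄_A / Q̄_B ≈ 0.814

— Configuration A (φ=+28.8°):
cos H₀ = −tan(+28.8°) tan(-2.700°) = 0.0259, H₀ = 1.5449 rad.
Bracket: H₀ sin φ sin δ + cos φ cos δ sin H₀ = 1.5449×0.48175×-0.04711 + 0.87631×0.99889×0.99966 = -0.035062 + 0.875040 = 0.839978.
Q̄ = (S₀/π) × [bracket] = (1361/π) × 0.839978 = 363.90 W/m².
— Configuration B (φ=+28.8°):
cos H₀ = −tan(+28.8°) tan(+13.100°) = -0.1279, H₀ = 1.6991 rad.
Bracket: H₀ sin φ sin δ + cos φ cos δ sin H₀ = 1.6991×0.48175×0.22665 + 0.87631×0.97398×0.99178 = 0.185522 + 0.846493 = 1.032015.
Q̄ = (S₀/π) × [bracket] = (1361/π) × 1.032015 = 447.09 W/m².
Ratio Q̄_A / Q̄_B = 363.90 / 447.09 = 0.8139.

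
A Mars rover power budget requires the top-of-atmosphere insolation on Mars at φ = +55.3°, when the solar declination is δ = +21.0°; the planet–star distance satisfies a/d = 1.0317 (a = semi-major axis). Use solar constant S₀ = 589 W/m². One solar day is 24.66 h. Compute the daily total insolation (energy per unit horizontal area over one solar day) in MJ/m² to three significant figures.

19.1 MJ/m²

cos H₀ = −tan(+55.3°) tan(+21.000°) = -0.5544, H₀ = 2.1584 rad.
Bracket: H₀ sin φ sin δ + cos φ cos δ sin H₀ = 2.1584×0.82214×0.35837 + 0.56928×0.93358×0.83227 = 0.635930 + 0.442325 = 1.078255.
Inverse-square distance factor (a/d)² = 1.0317² = 1.064405.
Q̄ = (S₀/π) × 1.064405 × [bracket] = (589/π) × 1.064405 × 1.078255 = 215.18 W/m².
Daily total = Q̄ × 24.66 h × 3600 s/h = 215.18 × 24.66 × 3600 / 10⁶ = 19.10 MJ/m².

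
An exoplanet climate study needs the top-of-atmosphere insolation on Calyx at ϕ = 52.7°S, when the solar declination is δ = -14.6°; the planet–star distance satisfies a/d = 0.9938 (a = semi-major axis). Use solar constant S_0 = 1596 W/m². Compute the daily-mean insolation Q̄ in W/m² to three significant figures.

cos h₀ = −tan(-52.7°) tan(-14.600°) = -0.3419, h₀ = 1.9198 rad.
Bracket: h₀ sin ϕ sin δ + cos ϕ cos δ sin h₀ = 1.9198×-0.79547×-0.25207 + 0.60599×0.96771×0.93973 = 0.384947 + 0.551079 = 0.936026.
Inverse-square distance factor (a/d)² = 0.9938² = 0.987638.
Q̄ = (S_0/π) × 0.987638 × [bracket] = (1596/π) × 0.987638 × 0.936026 = 469.6 W/m².

Q̄ ≈ 470 W/m²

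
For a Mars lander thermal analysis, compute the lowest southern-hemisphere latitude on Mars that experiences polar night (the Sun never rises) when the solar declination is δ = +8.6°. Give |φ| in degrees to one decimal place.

Polar night requires cos H₀ = −tan φ tan δ ≥ 1, i.e. tan φ tan δ ≤ −1.
The boundary is |tan φ| · |tan δ| = 1, so |φ| = 90° − |δ| = 90° − 8.6° = 81.4° in the southern hemisphere.

|φ| = 81.4°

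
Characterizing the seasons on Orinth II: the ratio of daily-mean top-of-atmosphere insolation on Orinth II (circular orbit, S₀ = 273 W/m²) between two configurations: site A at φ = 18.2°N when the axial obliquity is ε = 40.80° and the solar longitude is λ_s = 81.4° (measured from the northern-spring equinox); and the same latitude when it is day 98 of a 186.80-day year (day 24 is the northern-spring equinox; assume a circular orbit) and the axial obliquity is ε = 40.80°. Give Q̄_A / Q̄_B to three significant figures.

— Configuration A (φ=+18.2°):
Solar declination: sin δ = sin ε · sin λ_s = sin 40.80° × sin 81.4° = 0.64607, so δ = +40.246°.
cos H₀ = −tan(+18.2°) tan(+40.246°) = -0.2783, H₀ = 1.8528 rad.
Bracket: H₀ sin φ sin δ + cos φ cos δ sin H₀ = 1.8528×0.31233×0.64607 + 0.94997×0.76327×0.96049 = 0.373871 + 0.696436 = 1.070307.
Q̄ = (S₀/π) × [bracket] = (273/π) × 1.070307 = 93.008 W/m².
— Configuration B (φ=+18.2°):
Solar longitude: λ_s = 360° × (98 − 24)/186.80 = 142.612°.
sin δ = sin 40.80° × sin 142.612° = 0.39676, so δ = +23.376°.
cos H₀ = −tan(+18.2°) tan(+23.376°) = -0.1421, H₀ = 1.7134 rad.
Bracket: H₀ sin φ sin δ + cos φ cos δ sin H₀ = 1.7134×0.31233×0.39676 + 0.94997×0.91792×0.98985 = 0.212325 + 0.863146 = 1.075471.
Q̄ = (S₀/π) × [bracket] = (273/π) × 1.075471 = 93.457 W/m².
Ratio Q̄_A / Q̄_B = 93.008 / 93.457 = 0.9952.

Q̄_A / Q̄_B ≈ 0.995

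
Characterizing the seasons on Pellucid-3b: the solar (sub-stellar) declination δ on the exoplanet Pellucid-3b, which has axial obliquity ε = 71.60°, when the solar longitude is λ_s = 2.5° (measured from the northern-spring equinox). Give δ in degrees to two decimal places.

δ = +2.37°

sin δ = sin ε · sin λ_s = sin 71.60° × sin 2.5° = 0.041389.
δ = arcsin(0.041389) = +2.37°.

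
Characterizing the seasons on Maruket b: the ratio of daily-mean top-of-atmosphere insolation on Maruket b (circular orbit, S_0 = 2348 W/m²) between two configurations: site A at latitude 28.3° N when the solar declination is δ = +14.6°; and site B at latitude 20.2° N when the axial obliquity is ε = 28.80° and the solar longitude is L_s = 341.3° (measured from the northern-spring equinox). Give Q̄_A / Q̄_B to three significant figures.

— Configuration A (ϕ=+28.3°):
cos h₀ = −tan(+28.3°) tan(+14.600°) = -0.1403, h₀ = 1.7115 rad.
Bracket: h₀ sin ϕ sin δ + cos ϕ cos δ sin h₀ = 1.7115×0.47409×0.25207 + 0.88048×0.96771×0.99012 = 0.204531 + 0.843631 = 1.048162.
Q̄ = (S_0/π) × [bracket] = (2348/π) × 1.048162 = 783.39 W/m².
— Configuration B (ϕ=+20.2°):
Solar declination: sin δ = sin ε · sin L_s = sin 28.80° × sin 341.3° = -0.15446, so δ = -8.885°.
cos h₀ = −tan(+20.2°) tan(-8.885°) = 0.0575, h₀ = 1.5132 rad.
Bracket: h₀ sin ϕ sin δ + cos ϕ cos δ sin h₀ = 1.5132×0.34530×-0.15446 + 0.93849×0.98800×0.99834 = -0.080707 + 0.925689 = 0.844982.
Q̄ = (S_0/π) × [bracket] = (2348/π) × 0.844982 = 631.53 W/m².
Ratio Q̄_A / Q̄_B = 783.39 / 631.53 = 1.240.

Q̄_A / Q̄_B ≈ 1.24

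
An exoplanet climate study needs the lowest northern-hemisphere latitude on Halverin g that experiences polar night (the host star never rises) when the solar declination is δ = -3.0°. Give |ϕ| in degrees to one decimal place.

|ϕ| = 87.0°

Polar night requires cos h₀ = −tan ϕ tan δ ≥ 1, i.e. tan ϕ tan δ ≤ −1.
The boundary is |tan ϕ| · |tan δ| = 1, so |ϕ| = 90° − |δ| = 90° − 3.0° = 87.0° in the northern hemisphere.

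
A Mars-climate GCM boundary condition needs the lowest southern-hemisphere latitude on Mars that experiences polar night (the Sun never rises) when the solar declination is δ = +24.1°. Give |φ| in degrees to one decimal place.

|φ| = 65.9°

Polar night requires cos H₀ = −tan φ tan δ ≥ 1, i.e. tan φ tan δ ≤ −1.
The boundary is |tan φ| · |tan δ| = 1, so |φ| = 90° − |δ| = 90° − 24.1° = 65.9° in the southern hemisphere.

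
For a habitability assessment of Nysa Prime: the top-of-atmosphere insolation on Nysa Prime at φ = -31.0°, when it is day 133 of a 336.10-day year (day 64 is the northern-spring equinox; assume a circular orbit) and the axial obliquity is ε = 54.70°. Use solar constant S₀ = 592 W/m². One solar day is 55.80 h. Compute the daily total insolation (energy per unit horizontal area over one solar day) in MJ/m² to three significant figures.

Solar longitude: λ_s = 360° × (133 − 64)/336.10 = 73.907°.
sin δ = sin 54.70° × sin 73.907° = 0.78415, so δ = +51.642°.
cos H₀ = −tan(-31.0°) tan(+51.642°) = 0.7593, H₀ = 0.7086 rad.
Bracket: H₀ sin φ sin δ + cos φ cos δ sin H₀ = 0.7086×-0.51504×0.78415 + 0.85717×0.62057×0.65079 = -0.286181 + 0.346177 = 0.059996.
Q̄ = (S₀/π) × [bracket] = (592/π) × 0.059996 = 11.306 W/m².
Daily total = Q̄ × 55.80 h × 3600 s/h = 11.306 × 55.80 × 3600 / 10⁶ = 2.271 MJ/m².

2.27 MJ/m²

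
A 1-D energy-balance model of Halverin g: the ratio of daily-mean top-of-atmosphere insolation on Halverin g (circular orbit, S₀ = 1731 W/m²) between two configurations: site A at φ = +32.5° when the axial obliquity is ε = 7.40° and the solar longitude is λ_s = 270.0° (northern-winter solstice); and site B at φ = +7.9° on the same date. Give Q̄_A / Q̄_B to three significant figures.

Q̄_A / Q̄_B ≈ 0.765

— Configuration A (φ=+32.5°):
Solar declination: sin δ = sin ε · sin λ_s = sin 7.40° × sin 270.0° = -0.12880, so δ = -7.400°.
cos H₀ = −tan(+32.5°) tan(-7.400°) = 0.0827, H₀ = 1.4880 rad.
Bracket: H₀ sin φ sin δ + cos φ cos δ sin H₀ = 1.4880×0.53730×-0.12880 + 0.84339×0.99167×0.99657 = -0.102976 + 0.833496 = 0.730520.
Q̄ = (S₀/π) × [bracket] = (1731/π) × 0.730520 = 402.51 W/m².
— Configuration B (φ=+7.9°):
cos H₀ = −tan(+7.9°) tan(-7.400°) = 0.0180, H₀ = 1.5528 rad.
Bracket: H₀ sin φ sin δ + cos φ cos δ sin H₀ = 1.5528×0.13744×-0.12880 + 0.99051×0.99167×0.99984 = -0.027488 + 0.982102 = 0.954614.
Q̄ = (S₀/π) × [bracket] = (1731/π) × 0.954614 = 525.99 W/m².
Ratio Q̄_A / Q̄_B = 402.51 / 525.99 = 0.7652.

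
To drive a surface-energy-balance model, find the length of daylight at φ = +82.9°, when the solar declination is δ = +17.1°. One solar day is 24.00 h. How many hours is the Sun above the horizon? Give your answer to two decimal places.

Sunrise equation: cos H₀ = −tan φ · tan δ = -2.4699 ≤ −1, so the Sun never sets (polar day) and H₀ = π.
Daylight = 2H₀/(2π) × 24.00 h = (3.1416/π) × 24.00 = 24.00 h.

24.00 h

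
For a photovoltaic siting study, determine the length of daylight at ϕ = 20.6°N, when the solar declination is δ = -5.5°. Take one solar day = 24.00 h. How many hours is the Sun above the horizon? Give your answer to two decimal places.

11.72 h

cos h₀ = −tan ϕ · tan δ = −tan(+20.6°) × tan(-5.500°) = 0.0362, so h₀ = 1.5346 rad = 87.93°.
Daylight = 2h₀/(2π) × 24.00 h = (1.5346/π) × 24.00 = 11.72 h.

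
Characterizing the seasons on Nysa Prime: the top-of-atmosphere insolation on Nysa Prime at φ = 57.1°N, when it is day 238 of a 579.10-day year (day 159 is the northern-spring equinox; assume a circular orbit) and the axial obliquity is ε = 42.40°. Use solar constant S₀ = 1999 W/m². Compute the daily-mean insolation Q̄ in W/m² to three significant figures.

Q̄ ≈ 862 W/m²

Solar longitude: λ_s = 360° × (238 − 159)/579.10 = 49.111°.
sin δ = sin 42.40° × sin 49.111° = 0.50976, so δ = +30.648°.
cos H₀ = −tan(+57.1°) tan(+30.648°) = -0.9159, H₀ = 2.7285 rad.
Bracket: H₀ sin φ sin δ + cos φ cos δ sin H₀ = 2.7285×0.83962×0.50976 + 0.54317×0.86032×0.40141 = 1.167811 + 0.187579 = 1.355390.
Q̄ = (S₀/π) × [bracket] = (1999/π) × 1.355390 = 862.4 W/m².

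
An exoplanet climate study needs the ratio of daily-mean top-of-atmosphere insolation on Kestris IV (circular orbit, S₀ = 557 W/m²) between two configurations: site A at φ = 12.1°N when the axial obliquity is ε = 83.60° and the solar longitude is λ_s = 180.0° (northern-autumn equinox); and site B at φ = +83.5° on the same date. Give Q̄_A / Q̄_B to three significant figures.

— Configuration A (φ=+12.1°):
Solar declination: sin δ = sin ε · sin λ_s = sin 83.60° × sin 180.0° = 0.00000, so δ = +0.000°.
cos H₀ = −tan(+12.1°) tan(+0.000°) = -0.0000, H₀ = 1.5708 rad.
Bracket: H₀ sin φ sin δ + cos φ cos δ sin H₀ = 1.5708×0.20962×0.00000 + 0.97778×1.00000×1.00000 = 0.000000 + 0.977780 = 0.977780.
Q̄ = (S₀/π) × [bracket] = (557/π) × 0.977780 = 173.36 W/m².
— Configuration B (φ=+83.5°):
cos H₀ = −tan(+83.5°) tan(+0.000°) = -0.0000, H₀ = 1.5708 rad.
Bracket: H₀ sin φ sin δ + cos φ cos δ sin H₀ = 1.5708×0.99357×0.00000 + 0.11320×1.00000×1.00000 = 0.000000 + 0.113200 = 0.113200.
Q̄ = (S₀/π) × [bracket] = (557/π) × 0.113200 = 20.070 W/m².
Ratio Q̄_A / Q̄_B = 173.36 / 20.070 = 8.638.

Q̄_A / Q̄_B ≈ 8.64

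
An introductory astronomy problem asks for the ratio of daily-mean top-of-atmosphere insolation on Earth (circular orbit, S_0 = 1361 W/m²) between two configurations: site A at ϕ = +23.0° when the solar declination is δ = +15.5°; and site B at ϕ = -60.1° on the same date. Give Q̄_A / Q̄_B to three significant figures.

— Configuration A (ϕ=+23.0°):
cos h₀ = −tan(+23.0°) tan(+15.500°) = -0.1177, h₀ = 1.6888 rad.
Bracket: h₀ sin ϕ sin δ + cos ϕ cos δ sin h₀ = 1.6888×0.39073×0.26724 + 0.92050×0.96363×0.99305 = 0.176342 + 0.880857 = 1.057199.
Q̄ = (S_0/π) × [bracket] = (1361/π) × 1.057199 = 458.00 W/m².
— Configuration B (ϕ=-60.1°):
cos h₀ = −tan(-60.1°) tan(+15.500°) = 0.4823, h₀ = 1.0675 rad.
Bracket: h₀ sin ϕ sin δ + cos ϕ cos δ sin h₀ = 1.0675×-0.86690×0.26724 + 0.49849×0.96363×0.87602 = -0.247308 + 0.420805 = 0.173497.
Q̄ = (S_0/π) × [bracket] = (1361/π) × 0.173497 = 75.162 W/m².
Ratio Q̄_A / Q̄_B = 458.00 / 75.162 = 6.094.

Q̄_A / Q̄_B ≈ 6.09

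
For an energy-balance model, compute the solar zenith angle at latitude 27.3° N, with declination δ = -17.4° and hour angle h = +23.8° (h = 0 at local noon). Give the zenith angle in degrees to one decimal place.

θ_z = 50.3°

cos θ_z = sin φ sin δ + cos φ cos δ cos h = -0.137155 + 0.775844 = 0.638689.
θ_z = arccos(0.638689) = 50.3°.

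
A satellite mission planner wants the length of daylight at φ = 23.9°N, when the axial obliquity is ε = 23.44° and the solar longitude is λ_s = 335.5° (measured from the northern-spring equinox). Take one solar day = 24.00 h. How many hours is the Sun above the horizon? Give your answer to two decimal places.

11.43 h

Solar declination: sin δ = sin ε · sin λ_s = sin 23.44° × sin 335.5° = -0.16496, so δ = -9.495°.
cos H₀ = −tan φ · tan δ = −tan(+23.9°) × tan(-9.495°) = 0.0741, so H₀ = 1.4966 rad = 85.75°.
Daylight = 2H₀/(2π) × 24.00 h = (1.4966/π) × 24.00 = 11.43 h.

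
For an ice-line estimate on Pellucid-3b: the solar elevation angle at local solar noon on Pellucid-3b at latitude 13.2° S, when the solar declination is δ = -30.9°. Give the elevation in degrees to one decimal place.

72.3°

At local noon the hour angle is zero, so the zenith angle equals |φ − δ| = |-13.2° − (-30.900°)| = 17.700°.
Elevation = 90° − 17.700° = 72.3°.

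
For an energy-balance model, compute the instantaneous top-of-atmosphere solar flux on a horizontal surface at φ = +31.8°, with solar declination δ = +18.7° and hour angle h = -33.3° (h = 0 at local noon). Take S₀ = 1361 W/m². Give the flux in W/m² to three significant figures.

cos θ_z = sin φ sin δ + cos φ cos δ cos h = 0.168949 + 0.672848 = 0.841797.
Flux = S₀ · cos θ_z = 1361 × 0.841797 = 1146 W/m².

1.15e+03 W/m²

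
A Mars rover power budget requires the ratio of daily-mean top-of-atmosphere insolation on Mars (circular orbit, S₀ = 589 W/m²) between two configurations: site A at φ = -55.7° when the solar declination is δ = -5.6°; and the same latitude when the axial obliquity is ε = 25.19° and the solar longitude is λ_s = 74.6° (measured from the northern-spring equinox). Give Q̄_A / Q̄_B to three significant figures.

— Configuration A (φ=-55.7°):
cos H₀ = −tan(-55.7°) tan(-5.600°) = -0.1437, H₀ = 1.7150 rad.
Bracket: H₀ sin φ sin δ + cos φ cos δ sin H₀ = 1.7150×-0.82610×-0.09758 + 0.56353×0.99523×0.98962 = 0.138248 + 0.555020 = 0.693268.
Q̄ = (S₀/π) × [bracket] = (589/π) × 0.693268 = 129.98 W/m².
— Configuration B (φ=-55.7°):
Solar declination: sin δ = sin ε · sin λ_s = sin 25.19° × sin 74.6° = 0.41034, so δ = +24.226°.
cos H₀ = −tan(-55.7°) tan(+24.226°) = 0.6596, H₀ = 0.8505 rad.
Bracket: H₀ sin φ sin δ + cos φ cos δ sin H₀ = 0.8505×-0.82610×0.41034 + 0.56353×0.91193×0.75159 = -0.288304 + 0.386242 = 0.097938.
Q̄ = (S₀/π) × [bracket] = (589/π) × 0.097938 = 18.362 W/m².
Ratio Q̄_A / Q̄_B = 129.98 / 18.362 = 7.079.

Q̄_A / Q̄_B ≈ 7.08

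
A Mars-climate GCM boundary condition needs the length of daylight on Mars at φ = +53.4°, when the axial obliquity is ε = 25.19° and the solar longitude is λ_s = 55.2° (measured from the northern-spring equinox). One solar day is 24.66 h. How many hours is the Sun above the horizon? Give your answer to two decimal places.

Solar declination: sin δ = sin ε · sin λ_s = sin 25.19° × sin 55.2° = 0.34950, so δ = +20.457°.
cos H₀ = −tan φ · tan δ = −tan(+53.4°) × tan(+20.457°) = -0.5023, so H₀ = 2.0970 rad = 120.15°.
Daylight = 2H₀/(2π) × 24.66 h = (2.0970/π) × 24.66 = 16.46 h.

16.46 h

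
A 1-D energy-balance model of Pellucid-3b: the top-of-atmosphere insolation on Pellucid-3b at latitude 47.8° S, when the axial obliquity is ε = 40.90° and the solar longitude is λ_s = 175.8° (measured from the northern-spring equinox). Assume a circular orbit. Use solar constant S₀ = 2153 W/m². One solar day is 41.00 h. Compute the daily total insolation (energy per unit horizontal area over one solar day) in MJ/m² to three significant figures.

62.3 MJ/m²

Solar declination: sin δ = sin ε · sin λ_s = sin 40.90° × sin 175.8° = 0.04795, so δ = +2.749°.
cos H₀ = −tan(-47.8°) tan(+2.749°) = 0.0529, H₀ = 1.5178 rad.
Bracket: H₀ sin φ sin δ + cos φ cos δ sin H₀ = 1.5178×-0.74080×0.04795 + 0.67172×0.99885×0.99860 = -0.053914 + 0.670008 = 0.616094.
Q̄ = (S₀/π) × [bracket] = (2153/π) × 0.616094 = 422.22 W/m².
Daily total = Q̄ × 41.00 h × 3600 s/h = 422.22 × 41.00 × 3600 / 10⁶ = 62.32 MJ/m².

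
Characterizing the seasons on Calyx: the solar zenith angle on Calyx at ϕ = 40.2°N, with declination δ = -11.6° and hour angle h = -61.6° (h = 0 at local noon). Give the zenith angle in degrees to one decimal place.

θ_z = 76.9°

cos θ_z = sin ϕ sin δ + cos ϕ cos δ cos h = -0.129787 + 0.355860 = 0.226073.
θ_z = arccos(0.226073) = 76.9°.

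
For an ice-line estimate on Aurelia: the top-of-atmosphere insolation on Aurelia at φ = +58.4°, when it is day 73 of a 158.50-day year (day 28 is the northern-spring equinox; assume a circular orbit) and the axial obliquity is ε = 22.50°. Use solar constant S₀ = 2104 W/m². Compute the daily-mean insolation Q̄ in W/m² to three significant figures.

Q̄ ≈ 733 W/m²

Solar longitude: λ_s = 360° × (73 − 28)/158.50 = 102.208°.
sin δ = sin 22.50° × sin 102.208° = 0.37403, so δ = +21.964°.
cos H₀ = −tan(+58.4°) tan(+21.964°) = -0.6556, H₀ = 2.2857 rad.
Bracket: H₀ sin φ sin δ + cos φ cos δ sin H₀ = 2.2857×0.85173×0.37403 + 0.52399×0.92742×0.75514 = 0.728161 + 0.366967 = 1.095128.
Q̄ = (S₀/π) × [bracket] = (2104/π) × 1.095128 = 733.4 W/m².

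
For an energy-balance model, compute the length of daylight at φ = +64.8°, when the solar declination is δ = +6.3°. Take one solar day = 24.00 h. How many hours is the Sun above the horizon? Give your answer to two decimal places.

cos H₀ = −tan φ · tan δ = −tan(+64.8°) × tan(+6.300°) = -0.2346, so H₀ = 1.8076 rad = 103.57°.
Daylight = 2H₀/(2π) × 24.00 h = (1.8076/π) × 24.00 = 13.81 h.

13.81 h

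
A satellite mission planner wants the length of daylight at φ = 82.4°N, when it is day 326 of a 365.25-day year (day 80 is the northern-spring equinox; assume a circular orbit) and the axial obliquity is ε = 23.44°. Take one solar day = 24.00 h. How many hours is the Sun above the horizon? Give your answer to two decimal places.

0.00 h

Solar longitude: λ_s = 360° × (326 − 80)/365.25 = 242.464°.
sin δ = sin 23.44° × sin 242.464° = -0.35273, so δ = -20.654°.
cos H₀ = −tan φ · tan δ = 2.8252 ≥ 1, so the Sun never rises (polar night) and H₀ = 0.
Daylight = 2H₀/(2π) × 24.00 h = (0.0000/π) × 24.00 = 0.00 h.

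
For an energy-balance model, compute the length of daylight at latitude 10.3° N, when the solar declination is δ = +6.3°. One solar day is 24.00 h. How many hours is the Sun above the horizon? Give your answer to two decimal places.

cos H₀ = −tan φ · tan δ = −tan(+10.3°) × tan(+6.300°) = -0.0201, so H₀ = 1.5909 rad = 91.15°.
Daylight = 2H₀/(2π) × 24.00 h = (1.5909/π) × 24.00 = 12.15 h.

12.15 h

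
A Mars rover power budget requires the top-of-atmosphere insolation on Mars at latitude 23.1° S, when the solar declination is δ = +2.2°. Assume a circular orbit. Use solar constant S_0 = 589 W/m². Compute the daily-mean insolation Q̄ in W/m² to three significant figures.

cos h₀ = −tan(-23.1°) tan(+2.200°) = 0.0164, h₀ = 1.5544 rad.
Bracket: h₀ sin ϕ sin δ + cos ϕ cos δ sin h₀ = 1.5544×-0.39234×0.03839 + 0.91982×0.99926×0.99987 = -0.023412 + 0.919020 = 0.895608.
Q̄ = (S_0/π) × [bracket] = (589/π) × 0.895608 = 167.9 W/m².

Q̄ ≈ 168 W/m²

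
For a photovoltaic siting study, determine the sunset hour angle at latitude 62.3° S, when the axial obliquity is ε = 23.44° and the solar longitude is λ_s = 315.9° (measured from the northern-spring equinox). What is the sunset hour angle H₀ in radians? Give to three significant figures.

Solar declination: sin δ = sin ε · sin λ_s = sin 23.44° × sin 315.9° = -0.27683, so δ = -16.071°.
cos H₀ = −tan φ · tan δ = −tan(-62.3°) × tan(-16.071°) = -0.5487, so H₀ = 2.1516 rad = 123.28°.

H₀ = 2.15 rad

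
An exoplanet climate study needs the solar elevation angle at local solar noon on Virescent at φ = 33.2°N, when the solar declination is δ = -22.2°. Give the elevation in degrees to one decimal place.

At local noon the hour angle is zero, so the zenith angle equals |φ − δ| = |+33.2° − (-22.200°)| = 55.400°.
Elevation = 90° − 55.400° = 34.6°.

34.6°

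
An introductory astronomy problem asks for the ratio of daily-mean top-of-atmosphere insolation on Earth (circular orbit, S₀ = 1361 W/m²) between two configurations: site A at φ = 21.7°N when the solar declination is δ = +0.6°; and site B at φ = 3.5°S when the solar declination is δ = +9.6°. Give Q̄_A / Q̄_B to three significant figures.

— Configuration A (φ=+21.7°):
cos H₀ = −tan(+21.7°) tan(+0.600°) = -0.0042, H₀ = 1.5750 rad.
Bracket: H₀ sin φ sin δ + cos φ cos δ sin H₀ = 1.5750×0.36975×0.01047 + 0.92913×0.99995×0.99999 = 0.006097 + 0.929074 = 0.935171.
Q̄ = (S₀/π) × [bracket] = (1361/π) × 0.935171 = 405.13 W/m².
— Configuration B (φ=-3.5°):
cos H₀ = −tan(-3.5°) tan(+9.600°) = 0.0103, H₀ = 1.5605 rad.
Bracket: H₀ sin φ sin δ + cos φ cos δ sin H₀ = 1.5605×-0.06105×0.16677 + 0.99813×0.98600×0.99995 = -0.015888 + 0.984107 = 0.968219.
Q̄ = (S₀/π) × [bracket] = (1361/π) × 0.968219 = 419.45 W/m².
Ratio Q̄_A / Q̄_B = 405.13 / 419.45 = 0.9659.

Q̄_A / Q̄_B ≈ 0.966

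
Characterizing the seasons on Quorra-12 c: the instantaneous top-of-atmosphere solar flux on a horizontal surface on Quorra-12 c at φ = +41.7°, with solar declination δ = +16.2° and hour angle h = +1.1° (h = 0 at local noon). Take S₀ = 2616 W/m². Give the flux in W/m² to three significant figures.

2.36e+03 W/m²

cos θ_z = sin φ sin δ + cos φ cos δ cos h = 0.185593 + 0.716860 = 0.902453.
Flux = S₀ · cos θ_z = 2616 × 0.902453 = 2361 W/m².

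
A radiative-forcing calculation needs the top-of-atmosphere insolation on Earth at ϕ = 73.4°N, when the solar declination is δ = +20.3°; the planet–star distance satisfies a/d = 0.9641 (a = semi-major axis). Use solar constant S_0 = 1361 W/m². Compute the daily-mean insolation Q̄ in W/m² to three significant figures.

Q̄ ≈ 421 W/m²

cos h₀ = −tan(+73.4°) tan(+20.300°) = -1.2408 ≤ −1 ⇒ polar day, h₀ = π.
Bracket: h₀ sin ϕ sin δ + cos ϕ cos δ sin h₀ = 3.1416×0.95832×0.34694 + 0.28569×0.93789×0.00000 = 1.044518 + 0.000000 = 1.044518.
Inverse-square distance factor (a/d)² = 0.9641² = 0.929489.
Q̄ = (S_0/π) × 0.929489 × [bracket] = (1361/π) × 0.929489 × 1.044518 = 420.6 W/m².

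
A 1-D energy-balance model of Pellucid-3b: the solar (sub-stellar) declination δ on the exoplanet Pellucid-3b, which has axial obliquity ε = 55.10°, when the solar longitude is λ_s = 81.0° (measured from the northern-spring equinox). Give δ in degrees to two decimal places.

δ = +54.10°

sin δ = sin ε · sin λ_s = sin 55.10° × sin 81.0° = 0.810054.
δ = arcsin(0.810054) = +54.10°.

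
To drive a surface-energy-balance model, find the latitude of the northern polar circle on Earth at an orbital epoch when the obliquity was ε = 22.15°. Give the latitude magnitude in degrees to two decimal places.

67.85°

The polar circle is the lowest latitude that experiences at least one full rotation of continuous daylight at the northern-summer solstice; it lies at |ϕ| = 90° − ε = 90° − 22.15° = 67.85°.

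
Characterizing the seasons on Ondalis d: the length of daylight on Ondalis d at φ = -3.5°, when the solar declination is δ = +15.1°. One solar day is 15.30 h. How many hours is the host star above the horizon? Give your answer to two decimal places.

7.57 h

cos H₀ = −tan φ · tan δ = −tan(-3.5°) × tan(+15.100°) = 0.0165, so H₀ = 1.5543 rad = 89.05°.
Daylight = 2H₀/(2π) × 15.30 h = (1.5543/π) × 15.30 = 7.57 h.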